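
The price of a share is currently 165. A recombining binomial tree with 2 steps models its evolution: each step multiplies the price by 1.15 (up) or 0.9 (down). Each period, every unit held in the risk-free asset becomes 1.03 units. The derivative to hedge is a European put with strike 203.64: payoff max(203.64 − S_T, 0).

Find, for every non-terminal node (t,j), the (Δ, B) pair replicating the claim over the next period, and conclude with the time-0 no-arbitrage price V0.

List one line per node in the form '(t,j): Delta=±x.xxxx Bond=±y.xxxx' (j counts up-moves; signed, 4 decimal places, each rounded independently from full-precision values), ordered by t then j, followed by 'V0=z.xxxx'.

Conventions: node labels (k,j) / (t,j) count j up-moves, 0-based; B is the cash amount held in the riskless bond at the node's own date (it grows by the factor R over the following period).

(0,0): Delta=-0.8216 Bond=166.2365
(1,0): Delta=-1.0000 Bond=197.7087
(1,1): Delta=-0.6928 Bond=146.7757
V0=30.6644

No-arbitrage ⇒ martingale measure with p* = (R−d)/(u−d) = 0.5200.
Expiry values: V(2,0)=69.9900, V(2,1)=32.8650, V(2,2)=0.0000
  t=1,j=0: stock 148.5000 → up 170.7750 (V=32.8650), down 133.6500 (V=69.9900). Price 49.2087; hedge Δ=-1.0000, bond B=197.7087.
  t=1,j=1: stock 189.7500 → up 218.2125 (V=0.0000), down 170.7750 (V=32.8650). Price 15.3157; hedge Δ=-0.6928, bond B=146.7757.
  t=0,j=0: stock 165.0000 → up 189.7500 (V=15.3157), down 148.5000 (V=49.2087). Price 30.6644; hedge Δ=-0.8216, bond B=166.2365.
As a check, the time-0 holding Δ(0,0)·S0 + B(0,0) comes to 30.6644 — exactly V0.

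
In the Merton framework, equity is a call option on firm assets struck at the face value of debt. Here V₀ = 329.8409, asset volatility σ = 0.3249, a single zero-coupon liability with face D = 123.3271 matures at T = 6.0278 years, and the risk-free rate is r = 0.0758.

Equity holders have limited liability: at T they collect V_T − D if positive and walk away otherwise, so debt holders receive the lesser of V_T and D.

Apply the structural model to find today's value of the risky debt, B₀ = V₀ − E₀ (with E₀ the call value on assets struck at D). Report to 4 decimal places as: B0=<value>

Apply the equity-as-call identities (strike 123.3271, horizon 6.0278 years):
d₁ = [ln(V₀/D) + (r + σ²/2)T] / (σ√T)
   = [ln(329.8409/123.3271) + (0.0758 + 0.5·0.3249²)·6.0278] / (0.3249·√6.0278)
   = [0.983770 + 0.775055] / 0.797681 = 2.204923
d₂ = d₁ − σ√T = 2.204923 − 0.797681 = 1.407242
N(d₁) = 0.986270,  N(d₂) = 0.920322,  e^(−rT) = 0.633239
E₀ = V₀·N(d₁) − D·e^(−rT)·N(d₂)
   = 329.8409·0.986270 − 123.3271·0.633239·0.920322 = 253.439208
B₀ = V₀ − E₀ = 329.8409 − 253.439208 = 76.401692

B0=76.4017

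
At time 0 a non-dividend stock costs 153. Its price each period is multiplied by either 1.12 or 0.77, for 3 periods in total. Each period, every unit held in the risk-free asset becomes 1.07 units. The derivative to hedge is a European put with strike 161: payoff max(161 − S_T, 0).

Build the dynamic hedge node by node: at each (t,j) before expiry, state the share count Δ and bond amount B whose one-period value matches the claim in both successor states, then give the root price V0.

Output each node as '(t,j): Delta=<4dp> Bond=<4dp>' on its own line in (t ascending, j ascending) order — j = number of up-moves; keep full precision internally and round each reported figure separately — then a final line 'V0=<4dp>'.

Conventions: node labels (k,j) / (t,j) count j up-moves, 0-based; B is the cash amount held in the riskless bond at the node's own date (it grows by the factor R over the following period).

(0,0): Delta=-0.3534 Bond=60.2369
(1,0): Delta=-1.0000 Bond=140.6236
(1,1): Delta=-0.2794 Bond=51.7584
(2,0): Delta=-1.0000 Bond=150.4673
(2,1): Delta=-1.0000 Bond=150.4673
(2,2): Delta=-0.1968 Bond=39.5339
V0=6.1592

No-arbitrage ⇒ martingale measure with p* = (R−d)/(u−d) = 0.8571.
Expiry values: V(3,0)=91.1505, V(3,1)=59.4007, V(3,2)=13.2191, V(3,3)=0.0000
  t=2,j=0: stock 90.7137 → up 101.5993 (V=59.4007), down 69.8495 (V=91.1505). Price 59.7536; hedge Δ=-1.0000, bond B=150.4673.
  t=2,j=1: stock 131.9472 → up 147.7809 (V=13.2191), down 101.5993 (V=59.4007). Price 18.5201; hedge Δ=-1.0000, bond B=150.4673.
  t=2,j=2: stock 191.9232 → up 214.9540 (V=0.0000), down 147.7809 (V=13.2191). Price 1.7649; hedge Δ=-0.1968, bond B=39.5339.
  t=1,j=0: stock 117.8100 → up 131.9472 (V=18.5201), down 90.7137 (V=59.7536). Price 22.8136; hedge Δ=-1.0000, bond B=140.6236.
  t=1,j=1: stock 171.3600 → up 191.9232 (V=1.7649), down 131.9472 (V=18.5201). Price 3.8865; hedge Δ=-0.2794, bond B=51.7584.
  t=0,j=0: stock 153.0000 → up 171.3600 (V=3.8865), down 117.8100 (V=22.8136). Price 6.1592; hedge Δ=-0.3534, bond B=60.2369.
Sanity check at the root: Δ(0,0)·S0 + B(0,0) reproduces V0 = 6.1592.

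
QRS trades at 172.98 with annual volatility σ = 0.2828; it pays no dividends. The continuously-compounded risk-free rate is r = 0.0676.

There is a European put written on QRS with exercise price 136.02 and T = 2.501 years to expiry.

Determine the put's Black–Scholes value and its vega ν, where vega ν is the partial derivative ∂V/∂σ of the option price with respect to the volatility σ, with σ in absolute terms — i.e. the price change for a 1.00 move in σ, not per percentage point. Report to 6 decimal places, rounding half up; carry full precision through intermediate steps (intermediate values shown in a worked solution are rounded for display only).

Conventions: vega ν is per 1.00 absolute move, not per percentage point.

σ√T = 0.2828·√2.501 = 0.447235
d₁ = (ln(S/K) + (r+σ²/2)T) / (σ√T) = (ln(172.98/136.02) + (0.0676+0.2828²/2)·2.501) / 0.447235 = (0.240374 + 0.269077) / 0.447235 = 1.139112
d₂ = d₁ − σ√T = 1.139112 − 0.447235 = 0.691877
e^{−rT} = 0.844452
N(−d₁) = 0.127328,  N(−d₂) = 0.244507
Put price V = K·e^{−rT}·N(−d₂) − S·N(−d₁) = 28.084685 − 22.025225 = 6.059460
φ(d₁) = (1/√(2π))·e^{−d₁²/2} = 0.208519
ν = S·φ(d₁)·√T = 57.042372

price = 6.059460
ν = 57.042372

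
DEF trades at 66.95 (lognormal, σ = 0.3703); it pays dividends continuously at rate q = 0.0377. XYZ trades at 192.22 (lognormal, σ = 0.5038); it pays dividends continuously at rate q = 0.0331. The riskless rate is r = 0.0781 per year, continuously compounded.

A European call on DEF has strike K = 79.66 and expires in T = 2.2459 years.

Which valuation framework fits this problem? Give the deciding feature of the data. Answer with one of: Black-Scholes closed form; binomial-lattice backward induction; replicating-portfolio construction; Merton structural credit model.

Key observation: with DEF following a GBM at constant σ and r, the European call struck at 79.66 prices in closed form — nothing here needs a stepwise model or a balance sheet.

framework: Black-Scholes closed form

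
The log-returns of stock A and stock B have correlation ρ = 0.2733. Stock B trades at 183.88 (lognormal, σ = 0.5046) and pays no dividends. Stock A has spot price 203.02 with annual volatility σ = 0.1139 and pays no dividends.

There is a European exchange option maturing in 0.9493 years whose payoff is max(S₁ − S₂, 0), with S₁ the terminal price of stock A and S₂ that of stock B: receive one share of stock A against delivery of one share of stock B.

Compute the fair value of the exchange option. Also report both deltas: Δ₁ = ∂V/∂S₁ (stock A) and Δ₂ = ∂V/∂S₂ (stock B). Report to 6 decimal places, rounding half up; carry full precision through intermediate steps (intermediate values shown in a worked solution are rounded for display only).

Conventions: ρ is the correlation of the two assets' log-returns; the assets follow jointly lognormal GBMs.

σ_eff = √(σ₁² + σ₂² − 2ρσ₁σ₂) = √(0.1139² + 0.5046² − 2·0.2733·0.1139·0.5046) = 0.485983
d₁ = (ln(S₁/S₂) + (q₂ − q₁ + σ_eff²/2)T) / (σ_eff√T) = (ln(203.02/183.88) + (0.0 − 0.0 + 0.118090)·0.9493) / 0.473503 = 0.445876
d₂ = d₁ − σ_eff√T = 0.445876 − 0.473503 = -0.027627
N(d₁) = 0.672157,  N(d₂) = 0.488980
V = S₁·e^{−q₁T}·N(d₁) − S₂·e^{−q₂T}·N(d₂) = 136.461237 − 89.913636 = 46.547601
Key observation: no risk-free rate is needed — with the second asset as numeraire the exchange option is a call on the ratio S₁/S₂, and r cancels out of the value.
Δ₁ = e^{−q₁T}·N(d₁) = 0.672157;  Δ₂ = −e^{−q₂T}·N(d₂) = -0.488980

exchange price = 46.547601
Δ1 = 0.672157
Δ2 = -0.488980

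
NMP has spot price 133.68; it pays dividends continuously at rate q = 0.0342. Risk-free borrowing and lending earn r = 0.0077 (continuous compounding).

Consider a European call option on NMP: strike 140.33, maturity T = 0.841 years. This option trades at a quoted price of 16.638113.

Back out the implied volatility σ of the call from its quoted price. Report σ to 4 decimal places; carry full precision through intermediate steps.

sigma = 0.4305

At σ = 0.4305 the Black–Scholes value reproduces the quote:
σ√T = 0.4305·√0.841 = 0.394795
d₁ = (ln(S/K) + (r−q+σ²/2)T) / (σ√T) = (ln(133.68/140.33) + (0.0077−0.0342+0.4305²/2)·0.841) / 0.394795 = (-0.048548 + 0.055645) / 0.394795 = 0.017976
d₂ = d₁ − σ√T = 0.017976 − 0.394795 = -0.376818
e^{−rT} = 0.993545
e^{−qT} = 0.971647
N(d₁) = 0.507171,  N(d₂) = 0.353154
V = S·e^{−qT}·N(d₁) − K·e^{−rT}·N(d₂) = 65.876376 − 49.238264 = 16.638113 (the quoted price), and the Black–Scholes price is strictly increasing in σ, so σ is unique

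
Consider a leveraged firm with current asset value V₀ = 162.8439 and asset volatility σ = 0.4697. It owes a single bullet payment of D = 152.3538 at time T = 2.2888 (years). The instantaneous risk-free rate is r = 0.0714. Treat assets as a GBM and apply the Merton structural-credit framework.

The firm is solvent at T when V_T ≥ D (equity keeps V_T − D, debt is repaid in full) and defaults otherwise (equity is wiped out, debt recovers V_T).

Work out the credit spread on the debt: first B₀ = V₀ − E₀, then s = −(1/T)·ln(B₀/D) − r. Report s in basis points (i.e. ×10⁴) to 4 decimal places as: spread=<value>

With assets at 162.8439 and a single debt payment of 152.3538 at 2.2888 years:
d₁ = [ln(V₀/D) + (r + σ²/2)T] / (σ√T)
   = [ln(162.8439/152.3538) + (0.0714 + 0.5·0.4697²)·2.2888] / (0.4697·√2.2888)
   = [0.066587 + 0.415896] / 0.710599 = 0.678980
d₂ = d₁ − σ√T = 0.678980 − 0.710599 = -0.031619
N(d₁) = 0.751425,  N(d₂) = 0.487388,  e^(−rT) = 0.849234
E₀ = V₀·N(d₁) − D·e^(−rT)·N(d₂)
   = 162.8439·0.751425 − 152.3538·0.849234·0.487388 = 59.304698
B₀ = V₀ − E₀ = 162.8439 − 59.304698 = 103.539202
spread = −(1/T)·ln(B₀/D) − r = −(1/2.2888)·ln(103.539202/152.3538) − 0.0714 = 0.09735880
in basis points: 0.09735880 × 10⁴ = 973.5880 bp

spread=973.5880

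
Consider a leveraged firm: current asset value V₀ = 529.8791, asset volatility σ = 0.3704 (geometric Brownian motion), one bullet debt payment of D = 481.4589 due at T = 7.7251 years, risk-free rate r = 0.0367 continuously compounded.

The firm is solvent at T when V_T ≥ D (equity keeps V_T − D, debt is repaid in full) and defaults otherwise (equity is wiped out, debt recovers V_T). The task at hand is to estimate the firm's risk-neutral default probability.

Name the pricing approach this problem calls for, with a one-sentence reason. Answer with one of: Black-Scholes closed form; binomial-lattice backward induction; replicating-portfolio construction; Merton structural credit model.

Key observation: the asked-for credit quantity lives on the firm's capital structure — asset value, asset volatility, debt face 481.4589 — which is the structural model's domain.

framework: Merton structural credit model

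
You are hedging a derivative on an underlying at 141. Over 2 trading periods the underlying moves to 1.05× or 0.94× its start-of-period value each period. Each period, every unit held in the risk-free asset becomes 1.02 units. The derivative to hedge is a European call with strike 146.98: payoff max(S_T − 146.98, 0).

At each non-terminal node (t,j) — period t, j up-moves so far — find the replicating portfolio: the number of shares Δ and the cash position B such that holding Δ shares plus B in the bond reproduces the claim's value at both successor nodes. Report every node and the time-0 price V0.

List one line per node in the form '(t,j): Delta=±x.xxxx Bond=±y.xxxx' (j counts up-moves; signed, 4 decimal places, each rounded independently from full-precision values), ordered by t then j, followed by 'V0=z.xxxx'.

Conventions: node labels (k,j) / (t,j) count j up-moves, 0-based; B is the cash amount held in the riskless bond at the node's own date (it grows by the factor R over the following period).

(0,0): Delta=0.3895 Bond=-50.6109
(1,0): Delta=0.0000 Bond=0.0000
(1,1): Delta=0.5202 Bond=-70.9817
V0=4.3073

No-arbitrage ⇒ martingale measure with p* = (R−d)/(u−d) = 0.7273.
Payoffs at expiry: V(2,0)=0.0000, V(2,1)=0.0000, V(2,2)=8.4725
  t=1,j=0: stock 132.5400 → up 139.1670 (V=0.0000), down 124.5876 (V=0.0000). Price 0.0000; hedge Δ=0.0000, bond B=0.0000.
  t=1,j=1: stock 148.0500 → up 155.4525 (V=8.4725), down 139.1670 (V=0.0000). Price 6.0410; hedge Δ=0.5202, bond B=-70.9817.
  t=0,j=0: stock 141.0000 → up 148.0500 (V=6.0410), down 132.5400 (V=0.0000). Price 4.3073; hedge Δ=0.3895, bond B=-50.6109.
As a check, the time-0 holding Δ(0,0)·S0 + B(0,0) comes to 4.3073 — exactly V0.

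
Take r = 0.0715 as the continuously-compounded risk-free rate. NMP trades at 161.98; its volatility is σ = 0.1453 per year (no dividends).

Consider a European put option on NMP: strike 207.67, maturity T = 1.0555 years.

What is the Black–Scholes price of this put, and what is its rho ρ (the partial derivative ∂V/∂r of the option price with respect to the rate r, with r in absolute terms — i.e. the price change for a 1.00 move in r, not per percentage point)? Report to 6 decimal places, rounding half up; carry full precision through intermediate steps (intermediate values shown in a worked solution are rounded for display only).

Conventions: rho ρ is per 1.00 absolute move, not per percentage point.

σ√T = 0.1453·√1.0555 = 0.149278
d₁ = (ln(S/K) + (r+σ²/2)T) / (σ√T) = (ln(161.98/207.67) + (0.0715+0.1453²/2)·1.0555) / 0.149278 = (-0.248477 + 0.086610) / 0.149278 = -1.084337
d₂ = d₁ − σ√T = -1.084337 − 0.149278 = -1.233615
e^{−rT} = 0.927309
N(−d₁) = 0.860892,  N(−d₂) = 0.891327
Put price V = K·e^{−rT}·N(−d₂) − S·N(−d₁) = 171.646617 − 139.447334 = 32.199283
ρ = −K·T·e^{−rT}·N(−d₂) = -181.173004

price = 32.199283
ρ = -181.173004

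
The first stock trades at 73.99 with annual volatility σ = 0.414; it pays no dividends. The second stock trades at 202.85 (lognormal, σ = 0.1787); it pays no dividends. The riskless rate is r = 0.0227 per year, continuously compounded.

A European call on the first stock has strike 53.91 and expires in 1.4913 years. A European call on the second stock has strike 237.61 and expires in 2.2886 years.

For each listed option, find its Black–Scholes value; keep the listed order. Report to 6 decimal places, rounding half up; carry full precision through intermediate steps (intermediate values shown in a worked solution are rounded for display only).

price(the first stock call K=53.91) = 26.331081
price(the second stock call K=237.61) = 13.409887

[the first stock call K=53.91]
σ√T = 0.414·√1.4913 = 0.505572
d₁ = (ln(S/K) + (r+σ²/2)T) / (σ√T) = (ln(73.99/53.91) + (0.0227+0.414²/2)·1.4913) / 0.505572 = (0.316614 + 0.161654) / 0.505572 = 0.945994
d₂ = d₁ − σ√T = 0.945994 − 0.505572 = 0.440422
e^{−rT} = 0.966714
N(d₁) = 0.827924,  N(d₂) = 0.670184
price = S·N(d₁) − K·e^{−rT}·N(d₂) = 61.258110 − 34.927028 = 26.331081
[the second stock call K=237.61]
σ√T = 0.1787·√2.2886 = 0.270339
d₁ = (ln(S/K) + (r+σ²/2)T) / (σ√T) = (ln(202.85/237.61) + (0.0227+0.1787²/2)·2.2886) / 0.270339 = (-0.158164 + 0.088493) / 0.270339 = -0.257716
d₂ = d₁ − σ√T = -0.257716 − 0.270339 = -0.528056
e^{−rT} = 0.949375
N(d₁) = 0.398313,  N(d₂) = 0.298730
price = S·N(d₁) − K·e^{−rT}·N(d₂) = 80.797764 − 67.387878 = 13.409887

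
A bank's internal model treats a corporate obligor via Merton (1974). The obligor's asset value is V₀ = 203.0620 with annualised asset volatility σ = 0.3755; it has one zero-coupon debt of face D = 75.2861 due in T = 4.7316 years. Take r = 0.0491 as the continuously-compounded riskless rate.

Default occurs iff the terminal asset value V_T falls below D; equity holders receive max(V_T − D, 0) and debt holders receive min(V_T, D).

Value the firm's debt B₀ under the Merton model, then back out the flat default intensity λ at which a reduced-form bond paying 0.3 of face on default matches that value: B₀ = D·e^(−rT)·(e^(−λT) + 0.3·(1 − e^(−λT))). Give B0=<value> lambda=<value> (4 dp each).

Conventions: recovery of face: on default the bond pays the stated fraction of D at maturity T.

Equity is a call on the firm's assets struck at D = 75.2861:
d₁ = [ln(V₀/D) + (r + σ²/2)T] / (σ√T)
   = [ln(203.0620/75.2861) + (0.0491 + 0.5·0.3755²)·4.7316] / (0.3755·√4.7316)
   = [0.992216 + 0.565900] / 0.816797 = 1.907593
d₂ = d₁ − σ√T = 1.907593 − 0.816797 = 1.090797
N(d₁) = 0.971778,  N(d₂) = 0.862319,  e^(−rT) = 0.792691
E₀ = V₀·N(d₁) − D·e^(−rT)·N(d₂)
   = 203.0620·0.971778 − 75.2861·0.792691·0.862319 = 145.869201
B₀ = V₀ − E₀ = 203.0620 − 145.869201 = 57.192799
e^(−λT) = (B₀·e^(rT)/D − 0.3)/(1 − 0.3) = (57.1928·1.261525/75.2861 − 0.3)/0.7 = 0.94049490
λ = −ln(0.94049490)/4.7316 = 0.012966

B0=57.1928 lambda=0.0130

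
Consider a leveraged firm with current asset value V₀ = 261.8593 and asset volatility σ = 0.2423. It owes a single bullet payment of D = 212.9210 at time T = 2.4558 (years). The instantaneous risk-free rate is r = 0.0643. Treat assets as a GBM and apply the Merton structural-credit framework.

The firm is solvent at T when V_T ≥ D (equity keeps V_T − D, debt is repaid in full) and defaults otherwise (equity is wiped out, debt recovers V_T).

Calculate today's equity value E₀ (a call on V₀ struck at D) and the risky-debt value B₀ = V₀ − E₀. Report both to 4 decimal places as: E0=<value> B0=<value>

E0=87.3914 B0=174.4679

Work the structural quantities from V₀ = 261.8593 against face 212.9210:
d₁ = [ln(V₀/D) + (r + σ²/2)T] / (σ√T)
   = [ln(261.8593/212.9210) + (0.0643 + 0.5·0.2423²)·2.4558] / (0.2423·√2.4558)
   = [0.206886 + 0.229997] / 0.379708 = 1.150576
d₂ = d₁ − σ√T = 1.150576 − 0.379708 = 0.770868
N(d₁) = 0.875047,  N(d₂) = 0.779607,  e^(−rT) = 0.853928
E₀ = V₀·N(d₁) − D·e^(−rT)·N(d₂)
   = 261.8593·0.875047 − 212.9210·0.853928·0.779607 = 87.391446
B₀ = V₀ − E₀ = 261.8593 − 87.391446 = 174.467854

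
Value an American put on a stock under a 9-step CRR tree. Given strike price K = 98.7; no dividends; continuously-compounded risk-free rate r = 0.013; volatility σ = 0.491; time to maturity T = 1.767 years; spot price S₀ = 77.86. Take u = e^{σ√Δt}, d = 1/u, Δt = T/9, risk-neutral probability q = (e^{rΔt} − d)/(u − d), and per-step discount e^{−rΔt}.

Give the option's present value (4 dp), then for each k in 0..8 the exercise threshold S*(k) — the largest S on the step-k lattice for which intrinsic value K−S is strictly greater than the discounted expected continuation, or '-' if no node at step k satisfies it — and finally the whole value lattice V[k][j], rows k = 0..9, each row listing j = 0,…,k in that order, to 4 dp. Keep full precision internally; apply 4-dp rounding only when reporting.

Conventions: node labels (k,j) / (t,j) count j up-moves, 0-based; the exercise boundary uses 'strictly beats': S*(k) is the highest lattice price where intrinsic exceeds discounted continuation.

price = 32.8420
boundary = - - - 40.5377 32.6118 40.5377 50.3900 62.6368 77.8600
tree:
32.8420
40.9336 23.2039
49.5561 30.6967 14.2382
58.1623 39.3877 20.3186 6.9365
66.0882 48.8041 28.1782 10.8912 2.1742
72.4645 58.1623 37.7184 16.7549 3.8338 0.1716
77.5941 66.0882 48.3100 25.0726 6.7511 0.3137 0.0000
81.7207 72.4645 58.1623 36.0632 11.8708 0.5735 0.0000 0.0000
85.0405 77.5941 66.0882 48.3100 20.8400 1.0485 0.0000 0.0000 0.0000
87.7112 81.7207 72.4645 58.1623 36.0632 1.9169 0.0000 0.0000 0.0000 0.0000

params: Δt=0.19633 u=1.24304 d=0.80448 q=0.45165 e^(-rΔt)=0.99745
t_9 payoffs: 87.7112 81.7207 72.4645 58.1623 36.0632 1.9169 0.0000 0.0000 0.0000 0.0000
t_8: node(8,0) S=13.6595 payoff=85.0405 vs cont=84.7889 → 85.0405 [stop]  node(8,1) S=21.1059 payoff=77.5941 vs cont=77.3425 → 77.5941 [stop]  node(8,2) S=32.6118 payoff=66.0882 vs cont=65.8366 → 66.0882 [stop]  node(8,3) S=50.3900 payoff=48.3100 vs cont=48.0584 → 48.3100 [stop]  node(8,4) S=77.8600 payoff=20.8400 vs cont=20.5884 → 20.8400 [stop]  node(8,5) S=120.3052 payoff=0.0000 vs cont=1.0485 → 1.0485 [wait]  node(8,6) S=185.8893 payoff=0.0000 vs cont=0.0000 → 0.0000 [wait]  node(8,7) S=287.2264 payoff=0.0000 vs cont=0.0000 → 0.0000 [wait]  node(8,8) S=443.8072 payoff=0.0000 vs cont=0.0000 → 0.0000 [wait]  ⇒ S*(8)=77.8600
t_7: node(7,0) S=16.9793 payoff=81.7207 vs cont=81.4691 → 81.7207 [stop]  node(7,1) S=26.2355 payoff=72.4645 vs cont=72.2129 → 72.4645 [stop]  node(7,2) S=40.5377 payoff=58.1623 vs cont=57.9107 → 58.1623 [stop]  node(7,3) S=62.6368 payoff=36.0632 vs cont=35.8116 → 36.0632 [stop]  node(7,4) S=96.7831 payoff=1.9169 vs cont=11.8708 → 11.8708 [wait]  node(7,5) S=149.5441 payoff=0.0000 vs cont=0.5735 → 0.5735 [wait]  node(7,6) S=231.0678 payoff=0.0000 vs cont=0.0000 → 0.0000 [wait]  node(7,7) S=357.0338 payoff=0.0000 vs cont=0.0000 → 0.0000 [wait]  ⇒ S*(7)=62.6368
t_6: node(6,0) S=21.1059 payoff=77.5941 vs cont=77.3425 → 77.5941 [stop]  node(6,1) S=32.6118 payoff=66.0882 vs cont=65.8366 → 66.0882 [stop]  node(6,2) S=50.3900 payoff=48.3100 vs cont=48.0584 → 48.3100 [stop]  node(6,3) S=77.8600 payoff=20.8400 vs cont=25.0726 → 25.0726 [wait]  node(6,4) S=120.3052 payoff=0.0000 vs cont=6.7511 → 6.7511 [wait]  node(6,5) S=185.8893 payoff=0.0000 vs cont=0.3137 → 0.3137 [wait]  node(6,6) S=287.2264 payoff=0.0000 vs cont=0.0000 → 0.0000 [wait]  ⇒ S*(6)=50.3900
t_5: node(5,0) S=26.2355 payoff=72.4645 vs cont=72.2129 → 72.4645 [stop]  node(5,1) S=40.5377 payoff=58.1623 vs cont=57.9107 → 58.1623 [stop]  node(5,2) S=62.6368 payoff=36.0632 vs cont=37.7184 → 37.7184 [wait]  node(5,3) S=96.7831 payoff=1.9169 vs cont=16.7549 → 16.7549 [wait]  node(5,4) S=149.5441 payoff=0.0000 vs cont=3.8338 → 3.8338 [wait]  node(5,5) S=231.0678 payoff=0.0000 vs cont=0.1716 → 0.1716 [wait]  ⇒ S*(5)=40.5377
t_4: node(4,0) S=32.6118 payoff=66.0882 vs cont=65.8366 → 66.0882 [stop]  node(4,1) S=50.3900 payoff=48.3100 vs cont=48.8041 → 48.8041 [wait]  node(4,2) S=77.8600 payoff=20.8400 vs cont=28.1782 → 28.1782 [wait]  node(4,3) S=120.3052 payoff=0.0000 vs cont=10.8912 → 10.8912 [wait]  node(4,4) S=185.8893 payoff=0.0000 vs cont=2.1742 → 2.1742 [wait]  ⇒ S*(4)=32.6118
t_3: node(3,0) S=40.5377 payoff=58.1623 vs cont=58.1333 → 58.1623 [stop]  node(3,1) S=62.6368 payoff=36.0632 vs cont=39.3877 → 39.3877 [wait]  node(3,2) S=96.7831 payoff=1.9169 vs cont=20.3186 → 20.3186 [wait]  node(3,3) S=149.5441 payoff=0.0000 vs cont=6.9365 → 6.9365 [wait]  ⇒ S*(3)=40.5377
t_2: node(2,0) S=50.3900 payoff=48.3100 vs cont=49.5561 → 49.5561 [wait]  node(2,1) S=77.8600 payoff=20.8400 vs cont=30.6967 → 30.6967 [wait]  node(2,2) S=120.3052 payoff=0.0000 vs cont=14.2382 → 14.2382 [wait]  ⇒ S*(2)=-
t_1: node(1,0) S=62.6368 payoff=36.0632 vs cont=40.9336 → 40.9336 [wait]  node(1,1) S=96.7831 payoff=1.9169 vs cont=23.2039 → 23.2039 [wait]  ⇒ S*(1)=-
t_0: node(0,0) S=77.8600 payoff=20.8400 vs cont=32.8420 → 32.8420 [wait]  ⇒ S*(0)=-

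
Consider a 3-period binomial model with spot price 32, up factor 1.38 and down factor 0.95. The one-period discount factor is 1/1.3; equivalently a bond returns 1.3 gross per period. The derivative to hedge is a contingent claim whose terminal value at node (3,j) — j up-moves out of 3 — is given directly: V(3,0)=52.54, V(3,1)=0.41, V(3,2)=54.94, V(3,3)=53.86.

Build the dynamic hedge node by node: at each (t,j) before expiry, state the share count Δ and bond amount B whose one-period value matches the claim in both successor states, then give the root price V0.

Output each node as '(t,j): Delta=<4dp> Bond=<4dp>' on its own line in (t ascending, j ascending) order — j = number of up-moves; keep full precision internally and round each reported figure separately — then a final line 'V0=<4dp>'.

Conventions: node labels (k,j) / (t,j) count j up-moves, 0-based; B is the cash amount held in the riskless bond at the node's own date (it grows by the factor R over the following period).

(0,0): Delta=0.6018 Bond=3.3780
(1,0): Delta=2.0411 Bond=-39.3632
(1,1): Delta=0.3754 Bond=14.3925
(2,0): Delta=-4.1978 Bond=129.0084
(2,1): Delta=3.0228 Bond=-92.3564
(2,2): Delta=-0.0412 Bond=44.0970
V0=22.6369

Arbitrage-free pricing uses the up-move probability p* = (R−d)/(u−d) = 0.8140, discounting each step at R = 1.3.
Expiry values: V(3,0)=52.5400, V(3,1)=0.4100, V(3,2)=54.9400, V(3,3)=53.8600
  t=2,j=0: stock 28.8800 → up 39.8544 (V=0.4100), down 27.4360 (V=52.5400). Price 7.7758; hedge Δ=-4.1978, bond B=129.0084.
  t=2,j=1: stock 41.9520 → up 57.8938 (V=54.9400), down 39.8544 (V=0.4100). Price 34.4576; hedge Δ=3.0228, bond B=-92.3564.
  t=2,j=2: stock 60.9408 → up 84.0983 (V=53.8600), down 57.8938 (V=54.9400). Price 41.5853; hedge Δ=-0.0412, bond B=44.0970.
  t=1,j=0: stock 30.4000 → up 41.9520 (V=34.4576), down 28.8800 (V=7.7758). Price 22.6874; hedge Δ=2.0411, bond B=-39.3632.
  t=1,j=1: stock 44.1600 → up 60.9408 (V=41.5853), down 41.9520 (V=34.4576). Price 30.9686; hedge Δ=0.3754, bond B=14.3925.
  t=0,j=0: stock 32.0000 → up 44.1600 (V=30.9686), down 30.4000 (V=22.6874). Price 22.6369; hedge Δ=0.6018, bond B=3.3780.
Sanity check at the root: Δ(0,0)·S0 + B(0,0) reproduces V0 = 22.6369.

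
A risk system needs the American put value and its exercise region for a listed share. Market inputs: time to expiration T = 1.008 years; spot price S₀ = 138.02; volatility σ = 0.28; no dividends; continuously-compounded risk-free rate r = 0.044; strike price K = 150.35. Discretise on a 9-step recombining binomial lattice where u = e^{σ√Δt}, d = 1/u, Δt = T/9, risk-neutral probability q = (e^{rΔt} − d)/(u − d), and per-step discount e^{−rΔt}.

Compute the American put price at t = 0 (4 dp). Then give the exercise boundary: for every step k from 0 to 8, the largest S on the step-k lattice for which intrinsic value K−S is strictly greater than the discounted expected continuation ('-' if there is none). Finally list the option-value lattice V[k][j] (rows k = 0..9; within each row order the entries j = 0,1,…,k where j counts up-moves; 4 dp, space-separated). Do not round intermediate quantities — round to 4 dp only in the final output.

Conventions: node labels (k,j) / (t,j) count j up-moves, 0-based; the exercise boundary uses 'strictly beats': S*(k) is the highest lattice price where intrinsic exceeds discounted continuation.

price = 19.7402
boundary = - - - 104.1967 114.4327 104.1967 114.4327 125.6742 138.0200
tree:
19.7402
27.0973 12.6623
36.0023 18.5616 6.9558
46.1533 26.3225 11.0728 2.9548
55.4736 35.9173 17.0974 5.2268 0.7381
63.9603 46.1533 25.4020 9.0570 1.4923 0.0000
71.6878 55.4736 35.9173 15.2579 3.0168 0.0000 0.0000
78.7241 63.9603 46.1533 24.6758 6.0990 0.0000 0.0000 0.0000
85.1310 71.6878 55.4736 35.9173 12.3300 0.0000 0.0000 0.0000 0.0000
90.9648 78.7241 63.9603 46.1533 24.6758 0.0000 0.0000 0.0000 0.0000 0.0000

Δt=0.11200, u=1.09824, d=0.91055, q=0.50291, disc=e^(-rΔt)=0.99508
k=9 terminal: V=max(K-S,0) → 90.9648 78.7241 63.9603 46.1533 24.6758 0.0000 0.0000 0.0000 0.0000 0.0000
k=8: j=0 S=65.2190 intr=85.1310 cont=84.3919 V=85.1310[EX]; j=1 S=78.6622 intr=71.6878 cont=70.9487 V=71.6878[EX]; j=2 S=94.8764 intr=55.4736 cont=54.7345 V=55.4736[EX]; j=3 S=114.4327 intr=35.9173 cont=35.1782 V=35.9173[EX]; j=4 S=138.0200 intr=12.3300 cont=12.2058 V=12.3300[EX]; j=5 S=166.4692 intr=0.0000 cont=0.0000 V=0.0000[hold]; j=6 S=200.7825 intr=0.0000 cont=0.0000 V=0.0000[hold]; j=7 S=242.1686 intr=0.0000 cont=0.0000 V=0.0000[hold]; j=8 S=292.0853 intr=0.0000 cont=0.0000 V=0.0000[hold]  S*(8)=138.0200
k=7: j=0 S=71.6259 intr=78.7241 cont=77.9850 V=78.7241[EX]; j=1 S=86.3897 intr=63.9603 cont=63.2212 V=63.9603[EX]; j=2 S=104.1967 intr=46.1533 cont=45.4142 V=46.1533[EX]; j=3 S=125.6742 intr=24.6758 cont=23.9367 V=24.6758[EX]; j=4 S=151.5786 intr=0.0000 cont=6.0990 V=6.0990[hold]; j=5 S=182.8226 intr=0.0000 cont=0.0000 V=0.0000[hold]; j=6 S=220.5067 intr=0.0000 cont=0.0000 V=0.0000[hold]; j=7 S=265.9584 intr=0.0000 cont=0.0000 V=0.0000[hold]  S*(7)=125.6742
k=6: j=0 S=78.6622 intr=71.6878 cont=70.9487 V=71.6878[EX]; j=1 S=94.8764 intr=55.4736 cont=54.7345 V=55.4736[EX]; j=2 S=114.4327 intr=35.9173 cont=35.1782 V=35.9173[EX]; j=3 S=138.0200 intr=12.3300 cont=15.2579 V=15.2579[hold]; j=4 S=166.4692 intr=0.0000 cont=3.0168 V=3.0168[hold]; j=5 S=200.7825 intr=0.0000 cont=0.0000 V=0.0000[hold]; j=6 S=242.1686 intr=0.0000 cont=0.0000 V=0.0000[hold]  S*(6)=114.4327
k=5: j=0 S=86.3897 intr=63.9603 cont=63.2212 V=63.9603[EX]; j=1 S=104.1967 intr=46.1533 cont=45.4142 V=46.1533[EX]; j=2 S=125.6742 intr=24.6758 cont=25.4020 V=25.4020[hold]; j=3 S=151.5786 intr=0.0000 cont=9.0570 V=9.0570[hold]; j=4 S=182.8226 intr=0.0000 cont=1.4923 V=1.4923[hold]; j=5 S=220.5067 intr=0.0000 cont=0.0000 V=0.0000[hold]  S*(5)=104.1967
k=4: j=0 S=94.8764 intr=55.4736 cont=54.7345 V=55.4736[EX]; j=1 S=114.4327 intr=35.9173 cont=35.5416 V=35.9173[EX]; j=2 S=138.0200 intr=12.3300 cont=17.0974 V=17.0974[hold]; j=3 S=166.4692 intr=0.0000 cont=5.2268 V=5.2268[hold]; j=4 S=200.7825 intr=0.0000 cont=0.7381 V=0.7381[hold]  S*(4)=114.4327
k=3: j=0 S=104.1967 intr=46.1533 cont=45.4142 V=46.1533[EX]; j=1 S=125.6742 intr=24.6758 cont=26.3225 V=26.3225[hold]; j=2 S=151.5786 intr=0.0000 cont=11.0728 V=11.0728[hold]; j=3 S=182.8226 intr=0.0000 cont=2.9548 V=2.9548[hold]  S*(3)=104.1967
k=2: j=0 S=114.4327 intr=35.9173 cont=36.0023 V=36.0023[hold]; j=1 S=138.0200 intr=12.3300 cont=18.5616 V=18.5616[hold]; j=2 S=166.4692 intr=0.0000 cont=6.9558 V=6.9558[hold]  S*(2)=-
k=1: j=0 S=125.6742 intr=24.6758 cont=27.0973 V=27.0973[hold]; j=1 S=151.5786 intr=0.0000 cont=12.6623 V=12.6623[hold]  S*(1)=-
k=0: j=0 S=138.0200 intr=12.3300 cont=19.7402 V=19.7402[hold]  S*(0)=-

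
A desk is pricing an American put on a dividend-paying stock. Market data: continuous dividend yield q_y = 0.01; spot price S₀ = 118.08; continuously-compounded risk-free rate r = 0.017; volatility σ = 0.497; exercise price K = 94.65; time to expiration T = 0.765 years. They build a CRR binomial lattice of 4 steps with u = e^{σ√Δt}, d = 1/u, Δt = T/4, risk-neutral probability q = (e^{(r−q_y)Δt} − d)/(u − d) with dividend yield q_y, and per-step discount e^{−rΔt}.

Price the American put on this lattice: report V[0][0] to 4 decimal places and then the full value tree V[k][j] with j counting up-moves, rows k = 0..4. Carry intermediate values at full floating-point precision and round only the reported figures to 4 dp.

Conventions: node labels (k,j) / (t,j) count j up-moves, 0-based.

price = 9.5392
tree:
9.5392
14.9100 3.0158
22.6720 5.4904 0.0000
33.1328 9.9957 0.0000 0.0000
45.1503 18.1979 0.0000 0.0000 0.0000

params: Δt=0.19125 u=1.24278 d=0.80465 q=0.44893 e^(-rΔt)=0.99675
t_4 payoffs: 45.1503 18.1979 0.0000 0.0000 0.0000
k=3: node(3,0) S=61.5172 payoff=33.1328 vs cont=32.9431 → 33.1328 [stop]  node(3,1) S=95.0130 payoff=0.0000 vs cont=9.9957 → 9.9957 [wait]  node(3,2) S=146.7472 payoff=0.0000 vs cont=0.0000 → 0.0000 [wait]  node(3,3) S=226.6504 payoff=0.0000 vs cont=0.0000 → 0.0000 [wait]
k=2: node(2,0) S=76.4521 payoff=18.1979 vs cont=22.6720 → 22.6720 [wait]  node(2,1) S=118.0800 payoff=0.0000 vs cont=5.4904 → 5.4904 [wait]  node(2,2) S=182.3741 payoff=0.0000 vs cont=0.0000 → 0.0000 [wait]
k=1: node(1,0) S=95.0130 payoff=0.0000 vs cont=14.9100 → 14.9100 [wait]  node(1,1) S=146.7472 payoff=0.0000 vs cont=3.0158 → 3.0158 [wait]
k=0: node(0,0) S=118.0800 payoff=0.0000 vs cont=9.5392 → 9.5392 [wait]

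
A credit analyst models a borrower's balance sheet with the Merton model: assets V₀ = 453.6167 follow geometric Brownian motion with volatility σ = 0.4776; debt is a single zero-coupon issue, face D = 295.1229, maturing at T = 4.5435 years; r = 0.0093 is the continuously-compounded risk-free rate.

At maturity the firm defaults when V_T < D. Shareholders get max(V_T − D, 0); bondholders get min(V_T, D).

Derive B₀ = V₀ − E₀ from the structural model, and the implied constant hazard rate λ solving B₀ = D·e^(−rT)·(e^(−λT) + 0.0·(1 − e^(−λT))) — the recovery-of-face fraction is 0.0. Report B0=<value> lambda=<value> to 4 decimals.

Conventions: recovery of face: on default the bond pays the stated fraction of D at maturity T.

Equity is a call on the firm's assets struck at D = 295.1229:
d₁ = [ln(V₀/D) + (r + σ²/2)T] / (σ√T)
   = [ln(453.6167/295.1229) + (0.0093 + 0.5·0.4776²)·4.5435] / (0.4776·√4.5435)
   = [0.429861 + 0.560445] / 1.018028 = 0.972769
d₂ = d₁ − σ√T = 0.972769 − 1.018028 = -0.045259
N(d₁) = 0.834666,  N(d₂) = 0.481950,  e^(−rT) = 0.958626
E₀ = V₀·N(d₁) − D·e^(−rT)·N(d₂)
   = 453.6167·0.834666 − 295.1229·0.958626·0.481950 = 242.268615
B₀ = V₀ − E₀ = 453.6167 − 242.268615 = 211.348085
e^(−λT) = (B₀·e^(rT)/D − 0)/(1 − 0) = (211.3481·1.043160/295.1229 − 0)/1 = 0.74704430
λ = −ln(0.74704430)/4.5435 = 0.064186

B0=211.3481 lambda=0.0642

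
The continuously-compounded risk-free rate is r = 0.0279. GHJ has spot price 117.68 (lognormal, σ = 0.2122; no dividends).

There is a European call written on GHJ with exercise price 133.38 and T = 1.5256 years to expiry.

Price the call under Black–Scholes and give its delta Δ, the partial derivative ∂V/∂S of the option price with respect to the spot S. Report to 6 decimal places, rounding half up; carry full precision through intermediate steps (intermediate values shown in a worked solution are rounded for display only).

σ√T = 0.2122·√1.5256 = 0.262099
d₁ = (ln(S/K) + (r+σ²/2)T) / (σ√T) = (ln(117.68/133.38) + (0.0279+0.2122²/2)·1.5256) / 0.262099 = (-0.125233 + 0.076912) / 0.262099 = -0.184361
d₂ = d₁ − σ√T = -0.184361 − 0.262099 = -0.446460
e^{−rT} = 0.958329
N(d₁) = 0.426865,  N(d₂) = 0.327632
Call price V = S·N(d₁) − K·e^{−rT}·N(d₂) = 50.233487 − 41.878600 = 8.354887
Δ = N(d₁) = 0.426865

price = 8.354887
Δ = 0.426865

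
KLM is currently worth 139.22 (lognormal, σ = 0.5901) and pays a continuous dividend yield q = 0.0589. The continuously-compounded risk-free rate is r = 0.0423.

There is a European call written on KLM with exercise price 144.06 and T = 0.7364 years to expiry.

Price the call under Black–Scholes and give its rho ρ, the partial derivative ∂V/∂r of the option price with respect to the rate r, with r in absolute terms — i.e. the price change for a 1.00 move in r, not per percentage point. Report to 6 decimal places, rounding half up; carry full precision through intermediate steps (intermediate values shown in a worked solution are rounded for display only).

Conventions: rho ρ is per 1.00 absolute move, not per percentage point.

price = 24.225420
ρ = 37.545538

σ√T = 0.5901·√0.7364 = 0.506387
d₁ = (ln(S/K) + (r−q+σ²/2)T) / (σ√T) = (ln(139.22/144.06) + (0.0423−0.0589+0.5901²/2)·0.7364) / 0.506387 = (-0.034174 + 0.115990) / 0.506387 = 0.161567
d₂ = d₁ − σ√T = 0.161567 − 0.506387 = -0.344820
e^{−rT} = 0.969330
e^{−qT} = 0.957553
N(d₁) = 0.564176,  N(d₂) = 0.365115
Call price V = S·e^{−qT}·N(d₁) − K·e^{−rT}·N(d₂) = 75.210670 − 50.985250 = 24.225420
ρ = K·T·e^{−rT}·N(d₂) = 37.545538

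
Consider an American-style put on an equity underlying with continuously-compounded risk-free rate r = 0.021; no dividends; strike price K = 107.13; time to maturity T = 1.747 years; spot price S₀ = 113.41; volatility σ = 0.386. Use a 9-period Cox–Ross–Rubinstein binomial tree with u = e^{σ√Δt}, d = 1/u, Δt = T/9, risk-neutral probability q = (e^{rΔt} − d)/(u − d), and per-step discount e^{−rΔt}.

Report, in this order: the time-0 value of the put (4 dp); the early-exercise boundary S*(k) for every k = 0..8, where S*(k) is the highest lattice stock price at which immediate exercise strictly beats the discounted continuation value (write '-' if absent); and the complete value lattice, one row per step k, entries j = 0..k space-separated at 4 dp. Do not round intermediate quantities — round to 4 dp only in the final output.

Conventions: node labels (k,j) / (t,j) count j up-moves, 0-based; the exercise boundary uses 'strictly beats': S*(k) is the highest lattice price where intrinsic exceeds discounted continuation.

params: Δt=0.19411 u=1.18538 d=0.84361 q=0.46954 e^(-rΔt)=0.99593
t_9 payoffs: 82.5868 72.6437 58.6724 39.0409 11.4561 0.0000 0.0000 0.0000 0.0000 0.0000
t_8: node(8,0) S=29.0930 payoff=78.0370 vs cont=77.6012 → 78.0370 [stop]  node(8,1) S=40.8794 payoff=66.2506 vs cont=65.8148 → 66.2506 [stop]  node(8,2) S=57.4407 payoff=49.6893 vs cont=49.2535 → 49.6893 [stop]  node(8,3) S=80.7115 payoff=26.4185 vs cont=25.9827 → 26.4185 [stop]  node(8,4) S=113.4100 payoff=0.0000 vs cont=6.0523 → 6.0523 [wait]  node(8,5) S=159.3555 payoff=0.0000 vs cont=0.0000 → 0.0000 [wait]  node(8,6) S=223.9148 payoff=0.0000 vs cont=0.0000 → 0.0000 [wait]  node(8,7) S=314.6289 payoff=0.0000 vs cont=0.0000 → 0.0000 [wait]  node(8,8) S=442.0937 payoff=0.0000 vs cont=0.0000 → 0.0000 [wait]  ⇒ S*(8)=80.7115
t_7: node(7,0) S=34.4863 payoff=72.6437 vs cont=72.2079 → 72.6437 [stop]  node(7,1) S=48.4576 payoff=58.6724 vs cont=58.2366 → 58.6724 [stop]  node(7,2) S=68.0891 payoff=39.0409 vs cont=38.6051 → 39.0409 [stop]  node(7,3) S=95.6739 payoff=11.4561 vs cont=16.7872 → 16.7872 [wait]  node(7,4) S=134.4340 payoff=0.0000 vs cont=3.1975 → 3.1975 [wait]  node(7,5) S=188.8970 payoff=0.0000 vs cont=0.0000 → 0.0000 [wait]  node(7,6) S=265.4243 payoff=0.0000 vs cont=0.0000 → 0.0000 [wait]  node(7,7) S=372.9550 payoff=0.0000 vs cont=0.0000 → 0.0000 [wait]  ⇒ S*(7)=68.0891
t_6: node(6,0) S=40.8794 payoff=66.2506 vs cont=65.8148 → 66.2506 [stop]  node(6,1) S=57.4407 payoff=49.6893 vs cont=49.2535 → 49.6893 [stop]  node(6,2) S=80.7115 payoff=26.4185 vs cont=28.4756 → 28.4756 [wait]  node(6,3) S=113.4100 payoff=0.0000 vs cont=10.3640 → 10.3640 [wait]  node(6,4) S=159.3555 payoff=0.0000 vs cont=1.6892 → 1.6892 [wait]  node(6,5) S=223.9148 payoff=0.0000 vs cont=0.0000 → 0.0000 [wait]  node(6,6) S=314.6289 payoff=0.0000 vs cont=0.0000 → 0.0000 [wait]  ⇒ S*(6)=57.4407
t_5: node(5,0) S=48.4576 payoff=58.6724 vs cont=58.2366 → 58.6724 [stop]  node(5,1) S=68.0891 payoff=39.0409 vs cont=39.5671 → 39.5671 [wait]  node(5,2) S=95.6739 payoff=11.4561 vs cont=19.8903 → 19.8903 [wait]  node(5,3) S=134.4340 payoff=0.0000 vs cont=6.2653 → 6.2653 [wait]  node(5,4) S=188.8970 payoff=0.0000 vs cont=0.8924 → 0.8924 [wait]  node(5,5) S=265.4243 payoff=0.0000 vs cont=0.0000 → 0.0000 [wait]  ⇒ S*(5)=48.4576
t_4: node(4,0) S=57.4407 payoff=49.6893 vs cont=49.4995 → 49.6893 [stop]  node(4,1) S=80.7115 payoff=26.4185 vs cont=30.2047 → 30.2047 [wait]  node(4,2) S=113.4100 payoff=0.0000 vs cont=13.4379 → 13.4379 [wait]  node(4,3) S=159.3555 payoff=0.0000 vs cont=3.7273 → 3.7273 [wait]  node(4,4) S=223.9148 payoff=0.0000 vs cont=0.4715 → 0.4715 [wait]  ⇒ S*(4)=57.4407
t_3: node(3,0) S=68.0891 payoff=39.0409 vs cont=40.3756 → 40.3756 [wait]  node(3,1) S=95.6739 payoff=11.4561 vs cont=22.2412 → 22.2412 [wait]  node(3,2) S=134.4340 payoff=0.0000 vs cont=8.8423 → 8.8423 [wait]  node(3,3) S=188.8970 payoff=0.0000 vs cont=2.1896 → 2.1896 [wait]  ⇒ S*(3)=-
t_2: node(2,0) S=80.7115 payoff=26.4185 vs cont=31.7312 → 31.7312 [wait]  node(2,1) S=113.4100 payoff=0.0000 vs cont=15.8850 → 15.8850 [wait]  node(2,2) S=159.3555 payoff=0.0000 vs cont=5.6954 → 5.6954 [wait]  ⇒ S*(2)=-
t_1: node(1,0) S=95.6739 payoff=11.4561 vs cont=24.1920 → 24.1920 [wait]  node(1,1) S=134.4340 payoff=0.0000 vs cont=11.0554 → 11.0554 [wait]  ⇒ S*(1)=-
t_0: node(0,0) S=113.4100 payoff=0.0000 vs cont=17.9506 → 17.9506 [wait]  ⇒ S*(0)=-

price = 17.9506
boundary = - - - - 57.4407 48.4576 57.4407 68.0891 80.7115
tree:
17.9506
24.1920 11.0554
31.7312 15.8850 5.6954
40.3756 22.2412 8.8423 2.1896
49.6893 30.2047 13.4379 3.7273 0.4715
58.6724 39.5671 19.8903 6.2653 0.8924 0.0000
66.2506 49.6893 28.4756 10.3640 1.6892 0.0000 0.0000
72.6437 58.6724 39.0409 16.7872 3.1975 0.0000 0.0000 0.0000
78.0370 66.2506 49.6893 26.4185 6.0523 0.0000 0.0000 0.0000 0.0000
82.5868 72.6437 58.6724 39.0409 11.4561 0.0000 0.0000 0.0000 0.0000 0.0000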